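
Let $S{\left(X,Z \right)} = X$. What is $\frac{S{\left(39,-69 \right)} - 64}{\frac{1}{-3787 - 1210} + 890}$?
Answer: $- \frac{124925}{4447329} \approx -0.02809$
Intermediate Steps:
$\frac{S{\left(39,-69 \right)} - 64}{\frac{1}{-3787 - 1210} + 890} = \frac{39 - 64}{\frac{1}{-3787 - 1210} + 890} = - \frac{25}{\frac{1}{-4997} + 890} = - \frac{25}{- \frac{1}{4997} + 890} = - \frac{25}{\frac{4447329}{4997}} = \left(-25\right) \frac{4997}{4447329} = - \frac{124925}{4447329}$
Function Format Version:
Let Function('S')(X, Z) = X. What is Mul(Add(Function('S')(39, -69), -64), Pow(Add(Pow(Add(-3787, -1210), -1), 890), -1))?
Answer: Rational(-124925, 4447329) ≈ -0.028090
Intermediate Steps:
Mul(Add(Function('S')(39, -69), -64), Pow(Add(Pow(Add(-3787, -1210), -1), 890), -1)) = Mul(Add(39, -64), Pow(Add(Pow(Add(-3787, -1210), -1), 890), -1)) = Mul(-25, Pow(Add(Pow(-4997, -1), 890), -1)) = Mul(-25, Pow(Add(Rational(-1, 4997), 890), -1)) = Mul(-25, Pow(Rational(4447329, 4997), -1)) = Mul(-25, Rational(4997, 4447329)) = Rational(-124925, 4447329)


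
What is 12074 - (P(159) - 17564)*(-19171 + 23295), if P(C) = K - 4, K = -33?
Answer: 72598598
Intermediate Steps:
P(C) = -37 (P(C) = -33 - 4 = -37)
12074 - (P(159) - 17564)*(-19171 + 23295) = 12074 - (-37 - 17564)*(-19171 + 23295) = 12074 - (-17601)*4124 = 12074 - 1*(-72586524) = 12074 + 72586524 = 72598598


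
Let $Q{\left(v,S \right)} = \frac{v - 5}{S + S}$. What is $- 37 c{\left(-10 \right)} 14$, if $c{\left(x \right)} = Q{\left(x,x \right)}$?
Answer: $- \frac{777}{2} \approx -388.5$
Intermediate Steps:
$Q{\left(v,S \right)} = \frac{-5 + v}{2 S}$
$c{\left(x \right)} = \frac{-5 + x}{2 x}$
$- 37 c{\left(-10 \right)} 14 = - 37 \frac{-5 - 10}{2 \left(-10\right)} 14 = - 37 \cdot \frac{1}{2} \left(- \frac{1}{10}\right) \left(-15\right) 14 = \left(-37\right) \frac{3}{4} \cdot 14 = \left(- \frac{111}{4}\right) 14 = - \frac{777}{2}$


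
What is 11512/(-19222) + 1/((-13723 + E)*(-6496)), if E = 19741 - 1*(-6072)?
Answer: -64579558493/107830806720 ≈ -0.59890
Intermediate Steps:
E = 25813 (E = 19741 + 6072 = 25813)
11512/(-19222) + 1/((-13723 + E)*(-6496)) = 11512/(-19222) + 1/((-13723 + 25813)*(-6496)) = 11512*(-1/19222) - 1/6496/12090 = -5756/9611 + (1/12090)*(-1/6496) = -5756/9611 - 1/78536640 = -64579558493/107830806720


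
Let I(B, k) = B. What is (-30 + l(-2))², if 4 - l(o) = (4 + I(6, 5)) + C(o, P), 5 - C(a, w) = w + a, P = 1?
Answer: 1764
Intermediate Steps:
C(a, w) = 5 - a - w (C(a, w) = 5 - (w + a) = 5 - (a + w) = 5 + (-a - w) = 5 - a - w)
l(o) = -10 + o (l(o) = 4 - ((4 + 6) + (5 - o - 1*1)) = 4 - (10 + (5 - o - 1)) = 4 - (10 + (4 - o)) = 4 - (14 - o) = 4 + (-14 + o) = -10 + o)
(-30 + l(-2))² = (-30 + (-10 - 2))² = (-30 - 12)² = (-42)² = 1764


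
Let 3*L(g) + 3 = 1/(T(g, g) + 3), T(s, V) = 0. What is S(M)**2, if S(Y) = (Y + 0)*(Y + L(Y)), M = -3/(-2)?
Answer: 121/144 ≈ 0.84028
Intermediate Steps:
L(g) = -8/9 (L(g) = -1 + 1/(3*(0 + 3)) = -1 + (1/3)/3 = -1 + (1/3)*(1/3) = -1 + 1/9 = -8/9)
M = 3/2 (M = -3*(-1/2) = 3/2 ≈ 1.5000)
S(Y) = Y*(-8/9 + Y) (S(Y) = (Y + 0)*(Y - 8/9) = Y*(-8/9 + Y))
S(M)**2 = ((1/9)*(3/2)*(-8 + 9*(3/2)))**2 = ((1/9)*(3/2)*(-8 + 27/2))**2 = ((1/9)*(3/2)*(11/2))**2 = (11/12)**2 = 121/144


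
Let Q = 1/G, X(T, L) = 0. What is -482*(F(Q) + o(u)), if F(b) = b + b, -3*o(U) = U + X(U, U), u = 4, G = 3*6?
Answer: 5302/9 ≈ 589.11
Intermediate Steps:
G = 18
Q = 1/18 ≈ 0.055556
o(U) = -U/3 (o(U) = -(U + 0)/3 = -U/3)
F(b) = 2*b
-482*(F(Q) + o(u)) = -482*(2*(1/18) - 1/3*4) = -482*(1/9 - 4/3) = -482*(-11/9) = 5302/9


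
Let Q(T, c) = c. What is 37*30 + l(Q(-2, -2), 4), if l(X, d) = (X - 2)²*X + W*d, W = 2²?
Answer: 1094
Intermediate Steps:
W = 4
l(X, d) = 4*d + X*(-2 + X)² (l(X, d) = (X - 2)²*X + 4*d = (-2 + X)²*X + 4*d = X*(-2 + X)² + 4*d = 4*d + X*(-2 + X)²)
37*30 + l(Q(-2, -2), 4) = 37*30 + (4*4 - 2*(-2 - 2)²) = 1110 + (16 - 2*(-4)²) = 1110 + (16 - 2*16) = 1110 + (16 - 32) = 1110 - 16 = 1094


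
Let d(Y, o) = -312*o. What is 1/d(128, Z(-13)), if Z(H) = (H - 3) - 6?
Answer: 1/6864 ≈ 0.00014569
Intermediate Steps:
Z(H) = -9 + H (Z(H) = (-3 + H) - 6 = -9 + H)
1/d(128, Z(-13)) = 1/(-312*(-9 - 13)) = 1/(-312*(-22)) = 1/6864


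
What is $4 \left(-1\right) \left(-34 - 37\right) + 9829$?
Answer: $10113$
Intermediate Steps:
$4 \left(-1\right) \left(-34 - 37\right) + 9829 = \left(-4\right) \left(-71\right) + 9829 = 284 + 9829 = 10113$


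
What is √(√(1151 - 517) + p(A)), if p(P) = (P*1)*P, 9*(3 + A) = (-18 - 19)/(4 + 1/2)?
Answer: √(100489 + 6561*√634)/81 ≈ 6.3636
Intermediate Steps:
A = -317/81 (A = -3 + ((-18 - 19)/(4 + 1/2))/9 = -3 + (-37/(4 + ½))/9 = -3 + (-37/9/2)/9 = -3 + (-37*2/9)/9 = -3 + (⅑)*(-74/9) = -3 - 74/81 = -317/81 ≈ -3.9136)
p(P) = P² (p(P) = P*P = P²)
√(√(1151 - 517) + p(A)) = √(√(1151 - 517) + (-317/81)²) = √(√634 + 100489/6561) = √(100489/6561 + √634)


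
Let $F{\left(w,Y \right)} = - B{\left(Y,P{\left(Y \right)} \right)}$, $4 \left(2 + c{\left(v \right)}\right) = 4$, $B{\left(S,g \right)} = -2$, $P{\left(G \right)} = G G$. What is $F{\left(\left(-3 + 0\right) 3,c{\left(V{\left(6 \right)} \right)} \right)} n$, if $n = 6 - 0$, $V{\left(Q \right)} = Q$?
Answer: $12$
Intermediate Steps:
$P{\left(G \right)} = G^{2}$
$c{\left(v \right)} = -1$ ($c{\left(v \right)} = -2 + \frac{1}{4} \cdot 4 = -2 + 1 = -1$)
$F{\left(w,Y \right)} = 2$ ($F{\left(w,Y \right)} = \left(-1\right) \left(-2\right) = 2$)
$n = 6$ ($n = 6 + 0 = 6$)
$F{\left(\left(-3 + 0\right) 3,c{\left(V{\left(6 \right)} \right)} \right)} n = 2 \cdot 6 = 12$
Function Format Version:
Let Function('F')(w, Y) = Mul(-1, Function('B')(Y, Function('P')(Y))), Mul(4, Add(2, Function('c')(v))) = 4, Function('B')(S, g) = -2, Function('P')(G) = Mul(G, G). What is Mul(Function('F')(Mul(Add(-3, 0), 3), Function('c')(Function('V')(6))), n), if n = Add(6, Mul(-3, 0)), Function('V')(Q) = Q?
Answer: 12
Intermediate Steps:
Function('P')(G) = Pow(G, 2)
Function('c')(v) = -1 (Function('c')(v) = Add(-2, Mul(Rational(1, 4), 4)) = Add(-2, 1) = -1)
Function('F')(w, Y) = 2 (Function('F')(w, Y) = Mul(-1, -2) = 2)
n = 6 (n = Add(6, 0) = 6)
Mul(Function('F')(Mul(Add(-3, 0), 3), Function('c')(Function('V')(6))), n) = Mul(2, 6) = 12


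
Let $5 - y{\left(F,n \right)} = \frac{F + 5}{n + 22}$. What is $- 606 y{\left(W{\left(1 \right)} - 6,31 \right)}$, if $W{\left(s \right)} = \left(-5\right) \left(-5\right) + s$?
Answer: $- \frac{145440}{53} \approx -2744.2$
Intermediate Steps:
$W{\left(s \right)} = 25 + s$
$y{\left(F,n \right)} = 5 - \frac{5 + F}{22 + n}$ ($y{\left(F,n \right)} = 5 - \frac{F + 5}{n + 22} = 5 - \frac{5 + F}{22 + n}$)
$- 606 y{\left(W{\left(1 \right)} - 6,31 \right)} = - 606 \frac{105 - \left(\left(25 + 1\right) - 6\right) + 5 \cdot 31}{22 + 31} = - 606 \frac{105 - \left(26 - 6\right) + 155}{53} = - 606 \frac{105 - 20 + 155}{53} = - 606 \cdot \frac{1}{53} \cdot 240 = \left(-606\right) \frac{240}{53} = - \frac{145440}{53}$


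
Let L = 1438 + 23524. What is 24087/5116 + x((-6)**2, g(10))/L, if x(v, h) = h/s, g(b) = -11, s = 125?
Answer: 37578702737/7981599500 ≈ 4.7082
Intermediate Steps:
L = 24962
x(v, h) = h/125
24087/5116 + x((-6)**2, g(10))/L = 24087/5116 + ((1/125)*(-11))/24962 = 24087*(1/5116) - 11/125*1/24962 = 24087/5116 - 11/3120250 = 37578702737/7981599500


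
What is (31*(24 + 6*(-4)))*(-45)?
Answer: 0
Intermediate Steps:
(31*(24 + 6*(-4)))*(-45) = (31*(24 - 24))*(-45) = (31*0)*(-45) = 0*(-45) = 0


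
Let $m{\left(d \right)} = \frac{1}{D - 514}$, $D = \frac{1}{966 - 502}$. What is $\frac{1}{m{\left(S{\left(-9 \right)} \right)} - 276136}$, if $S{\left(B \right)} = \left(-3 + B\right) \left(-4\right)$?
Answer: $- \frac{238495}{65857055784} \approx -3.6214 \cdot 10^{-6}$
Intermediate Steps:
$D = \frac{1}{464} \approx 0.0021552$
$S{\left(B \right)} = 12 - 4 B$
$m{\left(d \right)} = - \frac{464}{238495}$ ($m{\left(d \right)} = \frac{1}{\frac{1}{464} - 514} = \frac{1}{- \frac{238495}{464}} = - \frac{464}{238495}$)
$\frac{1}{m{\left(S{\left(-9 \right)} \right)} - 276136} = \frac{1}{- \frac{464}{238495} - 276136} = \frac{1}{- \frac{65857055784}{238495}} = - \frac{238495}{65857055784}$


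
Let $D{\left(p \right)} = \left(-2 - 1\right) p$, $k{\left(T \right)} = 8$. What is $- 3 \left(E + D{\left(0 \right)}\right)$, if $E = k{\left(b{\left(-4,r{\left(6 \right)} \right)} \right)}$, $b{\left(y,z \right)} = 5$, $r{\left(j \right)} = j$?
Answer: $-24$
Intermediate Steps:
$E = 8$
$D{\left(p \right)} = - 3 p$ ($D{\left(p \right)} = \left(-2 - 1\right) p = - 3 p$)
$- 3 \left(E + D{\left(0 \right)}\right) = - 3 \left(8 - 0\right) = - 3 \left(8 + 0\right) = \left(-3\right) 8 = -24$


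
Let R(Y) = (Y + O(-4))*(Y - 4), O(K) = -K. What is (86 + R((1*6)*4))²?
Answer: 417316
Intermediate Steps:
R(Y) = (-4 + Y)*(4 + Y) (R(Y) = (Y - 1*(-4))*(Y - 4) = (Y + 4)*(-4 + Y) = (4 + Y)*(-4 + Y) = (-4 + Y)*(4 + Y))
(86 + R((1*6)*4))² = (86 + (-16 + ((1*6)*4)²))² = (86 + (-16 + (6*4)²))² = (86 + (-16 + 24²))² = (86 + (-16 + 576))² = (86 + 560)² = 646² = 417316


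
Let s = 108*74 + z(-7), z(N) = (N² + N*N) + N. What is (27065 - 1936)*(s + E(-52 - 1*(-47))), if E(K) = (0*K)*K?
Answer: 203117707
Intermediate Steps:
z(N) = N + 2*N² (z(N) = (N² + N²) + N = 2*N² + N = N + 2*N²)
E(K) = 0 (E(K) = 0*K = 0)
s = 8083 (s = 108*74 - 7*(1 + 2*(-7)) = 7992 - 7*(1 - 14) = 7992 - 7*(-13) = 7992 + 91 = 8083)
(27065 - 1936)*(s + E(-52 - 1*(-47))) = (27065 - 1936)*(8083 + 0) = 25129*8083 = 203117707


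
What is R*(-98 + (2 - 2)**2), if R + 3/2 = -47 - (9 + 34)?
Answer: 8967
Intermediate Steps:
R = -183/2 (R = -3/2 + (-47 - (9 + 34)) = -3/2 + (-47 - 1*43) = -3/2 + (-47 - 43) = -3/2 - 90 = -183/2 ≈ -91.500)
R*(-98 + (2 - 2)**2) = -183*(-98 + (2 - 2)**2)/2 = -183*(-98 + 0**2)/2 = -183*(-98 + 0)/2 = -183/2*(-98) = 8967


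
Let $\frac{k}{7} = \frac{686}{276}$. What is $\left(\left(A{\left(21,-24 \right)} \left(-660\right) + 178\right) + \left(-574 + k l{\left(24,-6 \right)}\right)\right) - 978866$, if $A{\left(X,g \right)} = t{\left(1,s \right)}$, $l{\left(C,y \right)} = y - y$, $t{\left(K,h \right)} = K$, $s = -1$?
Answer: $-979922$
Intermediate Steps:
$k = \frac{2401}{138}$ ($k = 7 \cdot \frac{686}{276} = 7 \cdot 686 \cdot \frac{1}{276} = 7 \cdot \frac{343}{138} = \frac{2401}{138} \approx 17.399$)
$l{\left(C,y \right)} = 0$
$A{\left(X,g \right)} = 1$
$\left(\left(A{\left(21,-24 \right)} \left(-660\right) + 178\right) + \left(-574 + k l{\left(24,-6 \right)}\right)\right) - 978866 = \left(\left(1 \left(-660\right) + 178\right) + \left(-574 + \frac{2401}{138} \cdot 0\right)\right) - 978866 = \left(\left(-660 + 178\right) + \left(-574 + 0\right)\right) - 978866 = \left(-482 - 574\right) - 978866 = -1056 - 978866 = -979922$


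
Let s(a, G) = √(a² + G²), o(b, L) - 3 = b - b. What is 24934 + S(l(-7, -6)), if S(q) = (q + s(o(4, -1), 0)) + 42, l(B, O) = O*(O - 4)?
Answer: 25039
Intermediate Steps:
o(b, L) = 3 (o(b, L) = 3 + (b - b) = 3 + 0 = 3)
s(a, G) = √(G² + a²)
l(B, O) = O*(-4 + O)
S(q) = 45 + q (S(q) = (q + √(0² + 3²)) + 42 = (q + √(0 + 9)) + 42 = (q + √9) + 42 = (q + 3) + 42 = (3 + q) + 42 = 45 + q)
24934 + S(l(-7, -6)) = 24934 + (45 - 6*(-4 - 6)) = 24934 + (45 - 6*(-10)) = 24934 + (45 + 60) = 24934 + 105 = 25039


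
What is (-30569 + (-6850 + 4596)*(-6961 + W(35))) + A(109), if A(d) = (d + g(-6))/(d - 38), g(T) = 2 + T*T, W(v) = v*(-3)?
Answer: 1128629992/71 ≈ 1.5896e+7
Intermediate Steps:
W(v) = -3*v
g(T) = 2 + T²
A(d) = (38 + d)/(-38 + d) (A(d) = (d + (2 + (-6)²))/(d - 38) = (d + (2 + 36))/(-38 + d) = (d + 38)/(-38 + d) = (38 + d)/(-38 + d))
(-30569 + (-6850 + 4596)*(-6961 + W(35))) + A(109) = (-30569 + (-6850 + 4596)*(-6961 - 3*35)) + (38 + 109)/(-38 + 109) = (-30569 - 2254*(-6961 - 105)) + 147/71 = (-30569 - 2254*(-7066)) + (1/71)*147 = (-30569 + 15926764) + 147/71 = 15896195 + 147/71 = 1128629992/71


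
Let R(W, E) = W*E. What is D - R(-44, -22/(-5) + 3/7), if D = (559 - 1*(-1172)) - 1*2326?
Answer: -13389/35 ≈ -382.54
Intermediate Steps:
R(W, E) = E*W
D = -595 (D = (559 + 1172) - 2326 = 1731 - 2326 = -595)
D - R(-44, -22/(-5) + 3/7) = -595 - (-22/(-5) + 3/7)*(-44) = -595 - (-22*(-⅕) + 3*(⅐))*(-44) = -595 - (22/5 + 3/7)*(-44) = -595 - 169*(-44)/35 = -595 - 1*(-7436/35) = -595 + 7436/35 = -13389/35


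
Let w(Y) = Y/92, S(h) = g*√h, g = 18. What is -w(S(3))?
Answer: -9*√3/46 ≈ -0.33888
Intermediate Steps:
S(h) = 18*√h
w(Y) = Y/92 (w(Y) = Y*(1/92) = Y/92)
-w(S(3)) = -18*√3/92 = -9*√3/46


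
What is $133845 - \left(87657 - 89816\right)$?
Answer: $136004$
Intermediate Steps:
$133845 - \left(87657 - 89816\right) = 133845 - -2159 = 133845 + 2159 = 136004$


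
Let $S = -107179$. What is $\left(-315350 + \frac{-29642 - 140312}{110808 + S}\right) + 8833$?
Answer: $- \frac{1112520147}{3629} \approx -3.0656 \cdot 10^{5}$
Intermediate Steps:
$\left(-315350 + \frac{-29642 - 140312}{110808 + S}\right) + 8833 = \left(-315350 + \frac{-29642 - 140312}{110808 - 107179}\right) + 8833 = \left(-315350 - \frac{169954}{3629}\right) + 8833 = - \frac{1144575104}{3629} + 8833 = - \frac{1112520147}{3629}$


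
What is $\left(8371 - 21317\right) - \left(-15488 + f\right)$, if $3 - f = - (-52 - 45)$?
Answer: $2636$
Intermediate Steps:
$f = -94$ ($f = 3 - - (-52 - 45) = 3 - \left(-1\right) \left(-97\right) = 3 - 97 = -94$)
$\left(8371 - 21317\right) - \left(-15488 + f\right) = \left(8371 - 21317\right) + \left(15488 - -94\right) = \left(8371 - 21317\right) + \left(15488 + 94\right) = \left(8371 - 21317\right) + 15582 = -12946 + 15582 = 2636$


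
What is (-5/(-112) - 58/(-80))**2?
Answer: 185761/313600 ≈ 0.59235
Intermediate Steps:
(-5/(-112) - 58/(-80))**2 = (-5*(-1/112) - 58*(-1/80))**2 = (5/112 + 29/40)**2 = (431/560)**2 = 185761/313600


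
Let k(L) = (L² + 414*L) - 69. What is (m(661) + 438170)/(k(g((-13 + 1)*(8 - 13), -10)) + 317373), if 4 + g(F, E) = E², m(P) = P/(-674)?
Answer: 32813991/27429104 ≈ 1.1963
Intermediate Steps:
m(P) = -P/674 (m(P) = P*(-1/674) = -P/674)
g(F, E) = -4 + E²
k(L) = -69 + L² + 414*L
(m(661) + 438170)/(k(g((-13 + 1)*(8 - 13), -10)) + 317373) = (-1/674*661 + 438170)/((-69 + (-4 + (-10)²)² + 414*(-4 + (-10)²)) + 317373) = (-661/674 + 438170)/((-69 + (-4 + 100)² + 414*(-4 + 100)) + 317373) = 295325919/(674*((-69 + 96² + 414*96) + 317373)) = 295325919/(674*((-69 + 9216 + 39744) + 317373)) = 295325919/(674*(48891 + 317373)) = (295325919/674)/366264 = (295325919/674)*(1/366264) = 32813991/27429104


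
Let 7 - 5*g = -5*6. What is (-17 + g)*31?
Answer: -1488/5 ≈ -297.60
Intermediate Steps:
g = 37/5 (g = 7/5 - (-1)*6 = 7/5 - ⅕*(-30) = 7/5 + 6 = 37/5 ≈ 7.4000)
(-17 + g)*31 = (-17 + 37/5)*31 = -48/5*31 = -1488/5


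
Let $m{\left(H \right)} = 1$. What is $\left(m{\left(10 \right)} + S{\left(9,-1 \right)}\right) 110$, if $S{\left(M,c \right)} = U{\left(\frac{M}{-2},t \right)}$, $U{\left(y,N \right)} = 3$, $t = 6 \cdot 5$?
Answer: $440$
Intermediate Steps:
$t = 30$
$S{\left(M,c \right)} = 3$
$\left(m{\left(10 \right)} + S{\left(9,-1 \right)}\right) 110 = \left(1 + 3\right) 110 = 4 \cdot 110 = 440$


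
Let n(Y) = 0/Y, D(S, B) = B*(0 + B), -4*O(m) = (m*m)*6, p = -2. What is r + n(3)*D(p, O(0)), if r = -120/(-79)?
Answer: 120/79 ≈ 1.5190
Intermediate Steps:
O(m) = -3*m**2/2 (O(m) = -m*m*6/4 = -m**2*6/4 = -3*m**2/2)
r = 120/79 (r = -120*(-1/79) = 120/79 ≈ 1.5190)
D(S, B) = B**2 (D(S, B) = B*B = B**2)
n(Y) = 0
r + n(3)*D(p, O(0)) = 120/79 + 0*(-3/2*0**2)**2 = 120/79 + 0*(-3/2*0)**2 = 120/79 + 0*0**2 = 120/79 + 0*0 = 120/79 + 0 = 120/79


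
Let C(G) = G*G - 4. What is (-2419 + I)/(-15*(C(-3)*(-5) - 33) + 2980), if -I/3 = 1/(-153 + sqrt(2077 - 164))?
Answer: -10399673/16551920 + 3*sqrt(1913)/82759600 ≈ -0.62830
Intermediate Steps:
C(G) = -4 + G**2 (C(G) = G**2 - 4 = -4 + G**2)
I = -3/(-153 + sqrt(1913)) (I = -3/(-153 + sqrt(2077 - 164)) = -3/(-153 + sqrt(1913)) ≈ 0.027457)
(-2419 + I)/(-15*(C(-3)*(-5) - 33) + 2980) = (-2419 + (459/21496 + 3*sqrt(1913)/21496))/(-15*((-4 + (-3)**2)*(-5) - 33) + 2980) = (-51998365/21496 + 3*sqrt(1913)/21496)/(-15*((-4 + 9)*(-5) - 33) + 2980) = (-51998365/21496 + 3*sqrt(1913)/21496)/(-15*(5*(-5) - 33) + 2980) = (-51998365/21496 + 3*sqrt(1913)/21496)/(-15*(-25 - 33) + 2980) = (-51998365/21496 + 3*sqrt(1913)/21496)/(-15*(-58) + 2980) = (-51998365/21496 + 3*sqrt(1913)/21496)/(870 + 2980) = (-51998365/21496 + 3*sqrt(1913)/21496)/3850 = (-51998365/21496 + 3*sqrt(1913)/21496)*(1/3850) = -10399673/16551920 + 3*sqrt(1913)/82759600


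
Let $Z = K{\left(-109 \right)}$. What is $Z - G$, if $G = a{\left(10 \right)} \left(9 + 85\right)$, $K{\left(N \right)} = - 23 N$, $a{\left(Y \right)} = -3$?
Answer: $2789$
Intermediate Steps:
$Z = 2507$ ($Z = \left(-23\right) \left(-109\right) = 2507$)
$G = -282$ ($G = - 3 \left(9 + 85\right) = \left(-3\right) 94 = -282$)
$Z - G = 2507 - -282 = 2507 + 282 = 2789$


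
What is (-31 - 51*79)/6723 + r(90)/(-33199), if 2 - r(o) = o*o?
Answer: -80345086/223196877 ≈ -0.35997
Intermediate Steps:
r(o) = 2 - o**2 (r(o) = 2 - o*o = 2 - o**2)
(-31 - 51*79)/6723 + r(90)/(-33199) = (-31 - 51*79)/6723 + (2 - 1*90**2)/(-33199) = (-31 - 4029)*(1/6723) + (2 - 1*8100)*(-1/33199) = -4060*1/6723 + (2 - 8100)*(-1/33199) = -4060/6723 - 8098*(-1/33199) = -4060/6723 + 8098/33199 = -80345086/223196877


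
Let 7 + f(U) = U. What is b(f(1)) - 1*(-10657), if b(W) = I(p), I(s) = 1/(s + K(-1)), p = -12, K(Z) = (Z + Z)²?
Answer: 85255/8 ≈ 10657.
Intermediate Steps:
f(U) = -7 + U
K(Z) = 4*Z² (K(Z) = (2*Z)² = 4*Z²)
I(s) = 1/(4 + s) (I(s) = 1/(s + 4*(-1)²) = 1/(s + 4*1) = 1/(s + 4) = 1/(4 + s))
b(W) = -⅛ (b(W) = 1/(4 - 12) = 1/(-8) = -⅛)
b(f(1)) - 1*(-10657) = -⅛ - 1*(-10657) = -⅛ + 10657 = 85255/8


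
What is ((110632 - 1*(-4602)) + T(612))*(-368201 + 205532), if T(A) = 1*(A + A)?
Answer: -18944106402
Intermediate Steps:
T(A) = 2*A (T(A) = 1*(2*A) = 2*A)
((110632 - 1*(-4602)) + T(612))*(-368201 + 205532) = ((110632 - 1*(-4602)) + 2*612)*(-368201 + 205532) = ((110632 + 4602) + 1224)*(-162669) = (115234 + 1224)*(-162669) = 116458*(-162669) = -18944106402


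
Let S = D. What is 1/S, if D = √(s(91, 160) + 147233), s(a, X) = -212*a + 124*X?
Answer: √147781/147781 ≈ 0.0026013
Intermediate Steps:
D = √147781 (D = √((-212*91 + 124*160) + 147233) = √((-19292 + 19840) + 147233) = √(548 + 147233) = √147781 ≈ 384.42)
S = √147781 ≈ 384.42
1/S = 1/(√147781) = √147781/147781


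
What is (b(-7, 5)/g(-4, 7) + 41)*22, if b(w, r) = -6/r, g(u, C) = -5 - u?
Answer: 4642/5 ≈ 928.40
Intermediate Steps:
(b(-7, 5)/g(-4, 7) + 41)*22 = ((-6/5)/(-5 - 1*(-4)) + 41)*22 = ((-6*1/5)/(-5 + 4) + 41)*22 = (-6/5/(-1) + 41)*22 = (-6/5*(-1) + 41)*22 = (6/5 + 41)*22 = (211/5)*22 = 4642/5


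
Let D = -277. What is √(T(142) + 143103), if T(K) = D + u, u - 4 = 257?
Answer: √143087 ≈ 378.27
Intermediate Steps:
u = 261 (u = 4 + 257 = 261)
T(K) = -16 (T(K) = -277 + 261 = -16)
√(T(142) + 143103) = √(-16 + 143103) = √143087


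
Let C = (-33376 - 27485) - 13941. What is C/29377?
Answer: -74802/29377 ≈ -2.5463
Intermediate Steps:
C = -74802 (C = -60861 - 13941 = -74802)
C/29377 = -74802/29377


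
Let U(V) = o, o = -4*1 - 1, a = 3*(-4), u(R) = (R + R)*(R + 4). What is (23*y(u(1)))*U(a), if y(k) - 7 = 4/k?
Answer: -851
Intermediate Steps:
u(R) = 2*R*(4 + R) (u(R) = (2*R)*(4 + R) = 2*R*(4 + R))
y(k) = 7 + 4/k
a = -12
o = -5 (o = -4 - 1 = -5)
U(V) = -5
(23*y(u(1)))*U(a) = (23*(7 + 4/((2*1*(4 + 1)))))*(-5) = (23*(7 + 4/((2*1*5))))*(-5) = (23*(7 + 4/10))*(-5) = (23*(7 + 4*(⅒)))*(-5) = (23*(7 + ⅖))*(-5) = (23*(37/5))*(-5) = (851/5)*(-5) = -851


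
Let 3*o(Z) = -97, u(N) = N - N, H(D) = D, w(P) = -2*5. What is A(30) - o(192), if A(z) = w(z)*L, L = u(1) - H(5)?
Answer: 247/3 ≈ 82.333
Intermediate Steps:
w(P) = -10
u(N) = 0
L = -5 (L = 0 - 1*5 = 0 - 5 = -5)
o(Z) = -97/3 (o(Z) = (⅓)*(-97) = -97/3)
A(z) = 50 (A(z) = -10*(-5) = 50)
A(30) - o(192) = 50 - 1*(-97/3) = 50 + 97/3 = 247/3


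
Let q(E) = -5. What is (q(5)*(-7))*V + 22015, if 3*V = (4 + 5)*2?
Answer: 22225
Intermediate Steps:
V = 6 (V = ((4 + 5)*2)/3 = (9*2)/3 = (1/3)*18 = 6)
(q(5)*(-7))*V + 22015 = -5*(-7)*6 + 22015 = 35*6 + 22015 = 210 + 22015 = 22225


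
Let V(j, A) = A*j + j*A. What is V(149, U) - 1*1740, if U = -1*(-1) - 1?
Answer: -1740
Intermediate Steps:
U = 0 (U = 1 - 1 = 0)
V(j, A) = 2*A*j (V(j, A) = A*j + A*j = 2*A*j)
V(149, U) - 1*1740 = 2*0*149 - 1*1740 = 0 - 1740 = -1740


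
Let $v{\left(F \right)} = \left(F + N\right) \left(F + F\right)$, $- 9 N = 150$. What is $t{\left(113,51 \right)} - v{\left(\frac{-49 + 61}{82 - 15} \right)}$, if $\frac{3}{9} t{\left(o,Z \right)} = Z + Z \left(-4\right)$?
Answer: $- \frac{2033939}{4489} \approx -453.09$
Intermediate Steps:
$t{\left(o,Z \right)} = - 9 Z$ ($t{\left(o,Z \right)} = 3 \left(Z + Z \left(-4\right)\right) = 3 \left(Z - 4 Z\right) = 3 \left(- 3 Z\right) = - 9 Z$)
$N = - \frac{50}{3}$ ($N = \left(- \frac{1}{9}\right) 150 = - \frac{50}{3} \approx -16.667$)
$v{\left(F \right)} = 2 F \left(- \frac{50}{3} + F\right)$ ($v{\left(F \right)} = \left(F - \frac{50}{3}\right) \left(F + F\right) = \left(- \frac{50}{3} + F\right) 2 F = 2 F \left(- \frac{50}{3} + F\right)$)
$t{\left(113,51 \right)} - v{\left(\frac{-49 + 61}{82 - 15} \right)} = \left(-9\right) 51 - \frac{2 \frac{-49 + 61}{82 - 15} \left(-50 + 3 \frac{-49 + 61}{82 - 15}\right)}{3} = -459 - \frac{2 \cdot \frac{12}{67} \left(-50 + 3 \cdot \frac{12}{67}\right)}{3} = -459 - \frac{2 \cdot 12 \cdot \frac{1}{67} \left(-50 + 3 \cdot 12 \cdot \frac{1}{67}\right)}{3} = -459 - \frac{2}{3} \cdot \frac{12}{67} \left(-50 + 3 \cdot \frac{12}{67}\right) = -459 - \frac{2}{3} \cdot \frac{12}{67} \left(-50 + \frac{36}{67}\right) = -459 - \frac{2}{3} \cdot \frac{12}{67} \left(- \frac{3314}{67}\right) = -459 - - \frac{26512}{4489} = -459 + \frac{26512}{4489} = - \frac{2033939}{4489}$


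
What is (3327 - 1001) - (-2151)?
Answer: 4477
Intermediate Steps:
(3327 - 1001) - (-2151) = 2326 - 1*(-2151) = 2326 + 2151 = 4477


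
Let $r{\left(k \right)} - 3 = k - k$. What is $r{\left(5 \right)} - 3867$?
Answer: $-3864$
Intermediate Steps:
$r{\left(k \right)} = 3$ ($r{\left(k \right)} = 3 + \left(k - k\right) = 3 + 0 = 3$)
$r{\left(5 \right)} - 3867 = 3 - 3867 = -3864$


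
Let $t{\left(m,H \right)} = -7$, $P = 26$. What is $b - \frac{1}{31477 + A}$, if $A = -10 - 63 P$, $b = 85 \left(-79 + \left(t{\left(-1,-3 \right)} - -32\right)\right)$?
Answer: $- \frac{136915111}{29829} \approx -4590.0$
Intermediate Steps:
$b = -4590$ ($b = 85 \left(-79 - -25\right) = 85 \left(-79 + \left(-7 + 32\right)\right) = 85 \left(-79 + 25\right) = 85 \left(-54\right) = -4590$)
$A = -1648$ ($A = -10 - 1638 = -1648$)
$b - \frac{1}{31477 + A} = -4590 - \frac{1}{31477 - 1648} = -4590 - \frac{1}{29829} = - \frac{136915111}{29829}$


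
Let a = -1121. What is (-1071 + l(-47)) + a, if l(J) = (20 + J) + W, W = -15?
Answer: -2234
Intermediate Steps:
l(J) = 5 + J (l(J) = (20 + J) - 15 = 5 + J)
(-1071 + l(-47)) + a = (-1071 + (5 - 47)) - 1121 = (-1071 - 42) - 1121 = -1113 - 1121 = -2234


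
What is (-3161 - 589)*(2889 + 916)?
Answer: -14268750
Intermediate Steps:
(-3161 - 589)*(2889 + 916) = -3750*3805 = -14268750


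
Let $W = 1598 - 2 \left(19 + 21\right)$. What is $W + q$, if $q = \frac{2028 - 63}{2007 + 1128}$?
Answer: $\frac{317393}{209} \approx 1518.6$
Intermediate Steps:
$W = 1518$ ($W = 1598 - 80 = 1518$)
$q = \frac{131}{209}$ ($q = \frac{1965}{3135} = 1965 \cdot \frac{1}{3135} = \frac{131}{209} \approx 0.62679$)
$W + q = 1518 + \frac{131}{209} = \frac{317393}{209}$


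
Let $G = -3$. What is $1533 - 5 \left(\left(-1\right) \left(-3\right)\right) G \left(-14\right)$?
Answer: $-965790$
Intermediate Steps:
$1533 - 5 \left(\left(-1\right) \left(-3\right)\right) G \left(-14\right) = 1533 - 5 \left(\left(-1\right) \left(-3\right)\right) \left(-3\right) \left(-14\right) = 1533 \left(-5\right) 3 \left(-3\right) \left(-14\right) = 1533 \left(-15\right) \left(-3\right) \left(-14\right) = 1533 \cdot 45 \left(-14\right) = 1533 \left(-630\right) = -965790$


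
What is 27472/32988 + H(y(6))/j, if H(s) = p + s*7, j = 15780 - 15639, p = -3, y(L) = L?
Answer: 430007/387609 ≈ 1.1094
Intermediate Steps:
j = 141
H(s) = -3 + 7*s (H(s) = -3 + s*7 = -3 + 7*s)
27472/32988 + H(y(6))/j = 27472/32988 + (-3 + 7*6)/141 = 27472*(1/32988) + (-3 + 42)*(1/141) = 6868/8247 + 39*(1/141) = 6868/8247 + 13/47 = 430007/387609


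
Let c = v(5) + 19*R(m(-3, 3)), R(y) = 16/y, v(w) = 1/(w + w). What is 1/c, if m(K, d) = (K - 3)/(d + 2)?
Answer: -30/7597 ≈ -0.0039489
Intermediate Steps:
m(K, d) = (-3 + K)/(2 + d)
v(w) = 1/(2*w)
c = -7597/30 (c = (1/2)/5 + 19*(16/(((-3 - 3)/(2 + 3)))) = (1/2)*(1/5) + 19*(16/((-6/5))) = 1/10 + 19*(16/(((1/5)*(-6)))) = 1/10 + 19*(16/(-6/5)) = 1/10 + 19*(16*(-5/6)) = 1/10 + 19*(-40/3) = 1/10 - 760/3 = -7597/30 ≈ -253.23)
1/c = 1/(-7597/30) = -30/7597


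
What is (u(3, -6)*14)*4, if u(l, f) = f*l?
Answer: -1008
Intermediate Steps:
(u(3, -6)*14)*4 = (-6*3*14)*4 = -18*14*4 = -252*4 = -1008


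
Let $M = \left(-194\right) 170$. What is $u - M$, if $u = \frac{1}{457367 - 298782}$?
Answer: $\frac{5230133301}{158585} \approx 32980.0$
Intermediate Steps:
$M = -32980$
$u = \frac{1}{158585} \approx 6.3058 \cdot 10^{-6}$
$u - M = \frac{1}{158585} - -32980 = \frac{1}{158585} + 32980 = \frac{5230133301}{158585}$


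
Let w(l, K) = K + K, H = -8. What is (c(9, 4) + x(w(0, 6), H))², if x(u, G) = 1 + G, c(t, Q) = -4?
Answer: 121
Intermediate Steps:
w(l, K) = 2*K
(c(9, 4) + x(w(0, 6), H))² = (-4 + (1 - 8))² = (-4 - 7)² = (-11)² = 121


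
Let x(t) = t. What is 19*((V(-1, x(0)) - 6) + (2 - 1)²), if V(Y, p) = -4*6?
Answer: -551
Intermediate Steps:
V(Y, p) = -24
19*((V(-1, x(0)) - 6) + (2 - 1)²) = 19*((-24 - 6) + (2 - 1)²) = 19*(-30 + 1²) = 19*(-30 + 1) = 19*(-29) = -551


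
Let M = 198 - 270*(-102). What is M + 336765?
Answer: 364503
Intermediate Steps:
M = 27738 (M = 198 + 27540 = 27738)
M + 336765 = 27738 + 336765 = 364503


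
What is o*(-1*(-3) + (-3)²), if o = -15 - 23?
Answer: -456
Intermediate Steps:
o = -38
o*(-1*(-3) + (-3)²) = -38*(-1*(-3) + (-3)²) = -38*(3 + 9) = -38*12 = -456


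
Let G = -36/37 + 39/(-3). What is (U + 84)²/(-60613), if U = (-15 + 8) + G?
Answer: -5438224/82979197 ≈ -0.065537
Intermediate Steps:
G = -517/37 (G = -36*1/37 + 39*(-⅓) = -36/37 - 13 = -517/37 ≈ -13.973)
U = -776/37 (U = (-15 + 8) - 517/37 = -7 - 517/37 = -776/37 ≈ -20.973)
(U + 84)²/(-60613) = (-776/37 + 84)²/(-60613) = (2332/37)²*(-1/60613) = (5438224/1369)*(-1/60613) = -5438224/82979197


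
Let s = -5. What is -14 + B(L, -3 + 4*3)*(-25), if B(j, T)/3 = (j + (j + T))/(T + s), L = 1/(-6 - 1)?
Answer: -4967/28 ≈ -177.39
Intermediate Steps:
L = -⅐ (L = 1/(-7) = -⅐ ≈ -0.14286)
B(j, T) = 3*(T + 2*j)/(-5 + T) (B(j, T) = 3*((j + (j + T))/(T - 5)) = 3*((j + (T + j))/(-5 + T)) = 3*((T + 2*j)/(-5 + T)) = 3*(T + 2*j)/(-5 + T))
-14 + B(L, -3 + 4*3)*(-25) = -14 + (3*((-3 + 4*3) + 2*(-⅐))/(-5 + (-3 + 4*3)))*(-25) = -14 + (3*((-3 + 12) - 2/7)/(-5 + (-3 + 12)))*(-25) = -14 + (3*(9 - 2/7)/(-5 + 9))*(-25) = -14 + (3*(61/7)/4)*(-25) = -14 + (3*(¼)*(61/7))*(-25) = -14 + (183/28)*(-25) = -14 - 4575/28 = -4967/28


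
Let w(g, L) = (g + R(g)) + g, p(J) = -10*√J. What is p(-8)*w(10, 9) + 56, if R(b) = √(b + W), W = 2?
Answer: 56 - 400*I*√2 - 40*I*√6 ≈ 56.0 - 663.67*I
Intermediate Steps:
R(b) = √(2 + b) (R(b) = √(b + 2) = √(2 + b))
w(g, L) = √(2 + g) + 2*g (w(g, L) = (g + √(2 + g)) + g = √(2 + g) + 2*g)
p(-8)*w(10, 9) + 56 = (-20*I*√2)*(√(2 + 10) + 2*10) + 56 = (-20*I*√2)*(√12 + 20) + 56 = (-20*I*√2)*(2*√3 + 20) + 56 = (-20*I*√2)*(20 + 2*√3) + 56 = -20*I*√2*(20 + 2*√3) + 56 = 56 - 20*I*√2*(20 + 2*√3)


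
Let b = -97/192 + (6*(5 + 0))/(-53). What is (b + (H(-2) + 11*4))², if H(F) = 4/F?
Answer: 173464753081/103550976 ≈ 1675.2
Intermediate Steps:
b = -10901/10176 (b = -97*1/192 + (6*5)*(-1/53) = -97/192 + 30*(-1/53) = -97/192 - 30/53 = -10901/10176 ≈ -1.0712)
(b + (H(-2) + 11*4))² = (-10901/10176 + (4/(-2) + 11*4))² = (-10901/10176 + (4*(-½) + 44))² = (-10901/10176 + (-2 + 44))² = (-10901/10176 + 42)² = (416491/10176)² = 173464753081/103550976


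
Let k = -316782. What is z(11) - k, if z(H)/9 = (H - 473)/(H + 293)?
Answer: 48148785/152 ≈ 3.1677e+5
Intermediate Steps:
z(H) = 9*(-473 + H)/(293 + H) (z(H) = 9*((H - 473)/(H + 293)) = 9*((-473 + H)/(293 + H)) = 9*(-473 + H)/(293 + H))
z(11) - k = 9*(-473 + 11)/(293 + 11) - 1*(-316782) = 9*(-462)/304 + 316782 = 9*(1/304)*(-462) + 316782 = -2079/152 + 316782 = 48148785/152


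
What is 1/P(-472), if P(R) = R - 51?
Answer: -1/523 ≈ -0.0019120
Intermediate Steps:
P(R) = -51 + R
1/P(-472) = 1/(-51 - 472) = 1/(-523) = -1/523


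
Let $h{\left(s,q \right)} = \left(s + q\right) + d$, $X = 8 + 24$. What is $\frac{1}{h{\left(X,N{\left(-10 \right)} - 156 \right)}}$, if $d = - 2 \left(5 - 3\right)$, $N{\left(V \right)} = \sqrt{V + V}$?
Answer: $- \frac{32}{4101} - \frac{i \sqrt{5}}{8202} \approx -0.007803 - 0.00027262 i$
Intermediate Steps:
$N{\left(V \right)} = \sqrt{2} \sqrt{V}$ ($N{\left(V \right)} = \sqrt{2 V} = \sqrt{2} \sqrt{V}$)
$X = 32$
$d = -4$ ($d = \left(-2\right) 2 = -4$)
$h{\left(s,q \right)} = -4 + q + s$ ($h{\left(s,q \right)} = \left(s + q\right) - 4 = \left(q + s\right) - 4 = -4 + q + s$)
$\frac{1}{h{\left(X,N{\left(-10 \right)} - 156 \right)}} = \frac{1}{-4 + \left(\sqrt{2} \sqrt{-10} - 156\right) + 32} = \frac{1}{-4 - \left(156 - \sqrt{2} i \sqrt{10}\right) + 32} = \frac{1}{-4 - \left(156 - 2 i \sqrt{5}\right) + 32} = \frac{1}{-128 + 2 i \sqrt{5}}$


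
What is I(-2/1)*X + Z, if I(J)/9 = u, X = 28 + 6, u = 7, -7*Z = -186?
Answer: 15180/7 ≈ 2168.6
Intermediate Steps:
Z = 186/7 (Z = -⅐*(-186) = 186/7 ≈ 26.571)
X = 34
I(J) = 63 (I(J) = 9*7 = 63)
I(-2/1)*X + Z = 63*34 + 186/7 = 2142 + 186/7 = 15180/7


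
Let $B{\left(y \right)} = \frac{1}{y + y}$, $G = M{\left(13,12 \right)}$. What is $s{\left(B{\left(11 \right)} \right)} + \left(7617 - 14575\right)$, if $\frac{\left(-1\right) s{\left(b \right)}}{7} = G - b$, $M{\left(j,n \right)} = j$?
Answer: $- \frac{155071}{22} \approx -7048.7$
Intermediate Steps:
$G = 13$
$B{\left(y \right)} = \frac{1}{2 y}$
$s{\left(b \right)} = -91 + 7 b$ ($s{\left(b \right)} = - 7 \left(13 - b\right) = -91 + 7 b$)
$s{\left(B{\left(11 \right)} \right)} + \left(7617 - 14575\right) = \left(-91 + 7 \frac{1}{2 \cdot 11}\right) + \left(7617 - 14575\right) = \left(-91 + 7 \cdot \frac{1}{2} \cdot \frac{1}{11}\right) - 6958 = \left(-91 + 7 \cdot \frac{1}{22}\right) - 6958 = \left(-91 + \frac{7}{22}\right) - 6958 = - \frac{1995}{22} - 6958 = - \frac{155071}{22}$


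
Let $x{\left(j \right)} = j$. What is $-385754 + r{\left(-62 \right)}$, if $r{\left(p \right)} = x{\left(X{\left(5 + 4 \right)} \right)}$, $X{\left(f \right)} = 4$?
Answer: $-385750$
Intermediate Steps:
$r{\left(p \right)} = 4$
$-385754 + r{\left(-62 \right)} = -385754 + 4 = -385750$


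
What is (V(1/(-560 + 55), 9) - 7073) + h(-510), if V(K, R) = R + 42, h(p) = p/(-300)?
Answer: -70203/10 ≈ -7020.3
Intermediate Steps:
h(p) = -p/300 (h(p) = p*(-1/300) = -p/300)
V(K, R) = 42 + R
(V(1/(-560 + 55), 9) - 7073) + h(-510) = ((42 + 9) - 7073) - 1/300*(-510) = (51 - 7073) + 17/10 = -7022 + 17/10 = -70203/10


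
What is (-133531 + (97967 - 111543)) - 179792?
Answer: -326899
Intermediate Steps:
(-133531 + (97967 - 111543)) - 179792 = (-133531 - 13576) - 179792 = -147107 - 179792 = -326899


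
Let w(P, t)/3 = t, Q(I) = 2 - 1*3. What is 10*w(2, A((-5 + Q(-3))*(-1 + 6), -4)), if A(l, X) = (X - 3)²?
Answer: 1470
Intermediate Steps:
Q(I) = -1 (Q(I) = 2 - 3 = -1)
A(l, X) = (-3 + X)²
w(P, t) = 3*t
10*w(2, A((-5 + Q(-3))*(-1 + 6), -4)) = 10*(3*(-3 - 4)²) = 10*(3*(-7)²) = 10*(3*49) = 10*147 = 1470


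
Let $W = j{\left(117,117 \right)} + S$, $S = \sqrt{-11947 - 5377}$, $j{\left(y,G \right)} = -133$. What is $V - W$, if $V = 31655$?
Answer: $31788 - 2 i \sqrt{4331} \approx 31788.0 - 131.62 i$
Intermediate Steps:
$S = 2 i \sqrt{4331}$ ($S = \sqrt{-17324} = 2 i \sqrt{4331} \approx 131.62 i$)
$W = -133 + 2 i \sqrt{4331} \approx -133.0 + 131.62 i$
$V - W = 31655 - \left(-133 + 2 i \sqrt{4331}\right) = 31655 + \left(133 - 2 i \sqrt{4331}\right) = 31788 - 2 i \sqrt{4331}$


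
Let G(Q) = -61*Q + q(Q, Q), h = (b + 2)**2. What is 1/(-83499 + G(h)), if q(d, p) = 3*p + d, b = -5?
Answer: -1/84012 ≈ -1.1903e-5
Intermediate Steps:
q(d, p) = d + 3*p
h = 9 (h = (-5 + 2)**2 = (-3)**2 = 9)
G(Q) = -57*Q (G(Q) = -61*Q + (Q + 3*Q) = -61*Q + 4*Q = -57*Q)
1/(-83499 + G(h)) = 1/(-83499 - 57*9) = 1/(-83499 - 513) = 1/(-84012) = -1/84012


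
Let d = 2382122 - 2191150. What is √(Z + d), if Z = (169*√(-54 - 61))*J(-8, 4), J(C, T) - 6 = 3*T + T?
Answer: √(190972 + 3718*I*√115) ≈ 439.35 + 45.375*I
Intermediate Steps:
J(C, T) = 6 + 4*T (J(C, T) = 6 + (3*T + T) = 6 + 4*T)
d = 190972
Z = 3718*I*√115 (Z = (169*√(-54 - 61))*(6 + 4*4) = (169*√(-115))*(6 + 16) = (169*(I*√115))*22 = (169*I*√115)*22 = 3718*I*√115 ≈ 39871.0*I)
√(Z + d) = √(3718*I*√115 + 190972) = √(190972 + 3718*I*√115)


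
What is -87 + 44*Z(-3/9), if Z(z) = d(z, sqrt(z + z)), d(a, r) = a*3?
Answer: -131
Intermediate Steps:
d(a, r) = 3*a
Z(z) = 3*z
-87 + 44*Z(-3/9) = -87 + 44*(3*(-3/9)) = -87 + 44*(3*(-3*1/9)) = -87 + 44*(3*(-1/3)) = -87 + 44*(-1) = -87 - 44 = -131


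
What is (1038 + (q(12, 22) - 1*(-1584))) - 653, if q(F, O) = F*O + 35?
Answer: 2268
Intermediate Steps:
q(F, O) = 35 + F*O
(1038 + (q(12, 22) - 1*(-1584))) - 653 = (1038 + ((35 + 12*22) - 1*(-1584))) - 653 = (1038 + ((35 + 264) + 1584)) - 653 = (1038 + (299 + 1584)) - 653 = (1038 + 1883) - 653 = 2921 - 653 = 2268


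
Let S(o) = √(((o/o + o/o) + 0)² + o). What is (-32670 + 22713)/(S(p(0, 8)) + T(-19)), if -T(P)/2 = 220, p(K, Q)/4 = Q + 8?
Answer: 1095270/48383 + 9957*√17/96766 ≈ 23.062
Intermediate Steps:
p(K, Q) = 32 + 4*Q (p(K, Q) = 4*(Q + 8) = 4*(8 + Q) = 32 + 4*Q)
T(P) = -440 (T(P) = -2*220 = -440)
S(o) = √(4 + o) (S(o) = √(((1 + 1) + 0)² + o) = √((2 + 0)² + o) = √(2² + o) = √(4 + o))
(-32670 + 22713)/(S(p(0, 8)) + T(-19)) = (-32670 + 22713)/(√(4 + (32 + 4*8)) - 440) = -9957/(√(4 + (32 + 32)) - 440) = -9957/(√(4 + 64) - 440) = -9957/(√68 - 440) = -9957/(2*√17 - 440) = -9957/(-440 + 2*√17)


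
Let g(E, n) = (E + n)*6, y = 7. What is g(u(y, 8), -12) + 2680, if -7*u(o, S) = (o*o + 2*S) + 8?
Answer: 17818/7 ≈ 2545.4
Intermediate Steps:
u(o, S) = -8/7 - 2*S/7 - o²/7 (u(o, S) = -((o*o + 2*S) + 8)/7 = -((o² + 2*S) + 8)/7 = -(8 + o² + 2*S)/7 = -8/7 - 2*S/7 - o²/7)
g(E, n) = 6*E + 6*n
g(u(y, 8), -12) + 2680 = (6*(-8/7 - 2/7*8 - ⅐*7²) + 6*(-12)) + 2680 = (6*(-8/7 - 16/7 - ⅐*49) - 72) + 2680 = (6*(-8/7 - 16/7 - 7) - 72) + 2680 = (6*(-73/7) - 72) + 2680 = (-438/7 - 72) + 2680 = -942/7 + 2680 = 17818/7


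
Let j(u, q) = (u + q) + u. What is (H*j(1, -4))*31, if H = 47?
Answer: -2914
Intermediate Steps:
j(u, q) = q + 2*u (j(u, q) = (q + u) + u = q + 2*u)
(H*j(1, -4))*31 = (47*(-4 + 2*1))*31 = (47*(-4 + 2))*31 = (47*(-2))*31 = -94*31 = -2914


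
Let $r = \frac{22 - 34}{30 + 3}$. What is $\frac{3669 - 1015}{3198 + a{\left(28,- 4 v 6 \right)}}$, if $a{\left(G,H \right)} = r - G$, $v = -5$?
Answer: $\frac{14597}{17433} \approx 0.83732$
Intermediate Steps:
$r = - \frac{4}{11}$ ($r = - \frac{12}{33} = \left(-12\right) \frac{1}{33} = - \frac{4}{11} \approx -0.36364$)
$a{\left(G,H \right)} = - \frac{4}{11} - G$
$\frac{3669 - 1015}{3198 + a{\left(28,- 4 v 6 \right)}} = \frac{3669 - 1015}{3198 - \frac{312}{11}} = \frac{2654}{3198 - \frac{312}{11}} = \frac{2654}{\frac{34866}{11}} = 2654 \cdot \frac{11}{34866} = \frac{14597}{17433}$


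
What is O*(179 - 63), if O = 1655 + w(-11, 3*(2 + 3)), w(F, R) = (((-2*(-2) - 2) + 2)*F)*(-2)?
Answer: 202188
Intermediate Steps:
w(F, R) = -8*F (w(F, R) = (((4 - 2) + 2)*F)*(-2) = ((2 + 2)*F)*(-2) = (4*F)*(-2) = -8*F)
O = 1743 (O = 1655 - 8*(-11) = 1655 + 88 = 1743)
O*(179 - 63) = 1743*(179 - 63) = 1743*116 = 202188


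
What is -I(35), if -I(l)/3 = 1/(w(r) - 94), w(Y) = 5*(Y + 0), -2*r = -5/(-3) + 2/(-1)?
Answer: -18/559 ≈ -0.032200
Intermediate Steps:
r = ⅙ (r = -(-5/(-3) + 2/(-1))/2 = -(-5*(-⅓) + 2*(-1))/2 = -(5/3 - 2)/2 = -½*(-⅓) = ⅙ ≈ 0.16667)
w(Y) = 5*Y
I(l) = 18/559 (I(l) = -3/(5*(⅙) - 94) = -3/(⅚ - 94) = -3/(-559/6) = -3*(-6/559) = 18/559)
-I(35) = -1*18/559 = -18/559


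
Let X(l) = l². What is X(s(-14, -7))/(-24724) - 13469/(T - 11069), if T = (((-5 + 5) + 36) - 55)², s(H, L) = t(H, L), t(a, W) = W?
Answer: 2968597/2363791 ≈ 1.2559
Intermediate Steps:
s(H, L) = L
T = 361 (T = ((0 + 36) - 55)² = (36 - 55)² = (-19)² = 361)
X(s(-14, -7))/(-24724) - 13469/(T - 11069) = (-7)²/(-24724) - 13469/(361 - 11069) = 49*(-1/24724) - 13469/(-10708) = -7/3532 - 13469*(-1/10708) = -7/3532 + 13469/10708 = 2968597/2363791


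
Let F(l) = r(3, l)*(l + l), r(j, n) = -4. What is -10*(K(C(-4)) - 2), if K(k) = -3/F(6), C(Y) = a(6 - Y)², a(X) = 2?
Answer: 155/8 ≈ 19.375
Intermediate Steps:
F(l) = -8*l (F(l) = -4*(l + l) = -8*l)
C(Y) = 4 (C(Y) = 2² = 4)
K(k) = 1/16 (K(k) = -3/((-8*6)) = -3/(-48) = -3*(-1/48) = 1/16)
-10*(K(C(-4)) - 2) = -10*(1/16 - 2) = -10*(-31/16) = 155/8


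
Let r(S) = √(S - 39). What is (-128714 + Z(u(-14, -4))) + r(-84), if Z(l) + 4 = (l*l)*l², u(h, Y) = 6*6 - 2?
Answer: 1207618 + I*√123 ≈ 1.2076e+6 + 11.091*I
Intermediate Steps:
r(S) = √(-39 + S)
u(h, Y) = 34 (u(h, Y) = 36 - 2 = 34)
Z(l) = -4 + l⁴ (Z(l) = -4 + (l*l)*l² = -4 + l²*l² = -4 + l⁴)
(-128714 + Z(u(-14, -4))) + r(-84) = (-128714 + (-4 + 34⁴)) + √(-39 - 84) = (-128714 + (-4 + 1336336)) + √(-123) = (-128714 + 1336332) + I*√123 = 1207618 + I*√123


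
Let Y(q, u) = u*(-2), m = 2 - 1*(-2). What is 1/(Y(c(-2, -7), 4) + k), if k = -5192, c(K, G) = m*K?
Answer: -1/5200 ≈ -0.00019231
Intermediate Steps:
m = 4 (m = 2 + 2 = 4)
c(K, G) = 4*K
Y(q, u) = -2*u
1/(Y(c(-2, -7), 4) + k) = 1/(-2*4 - 5192) = 1/(-8 - 5192) = 1/(-5200) = -1/5200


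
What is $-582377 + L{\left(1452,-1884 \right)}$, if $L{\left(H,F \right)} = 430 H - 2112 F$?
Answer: $4020991$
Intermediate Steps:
$L{\left(H,F \right)} = - 2112 F + 430 H$
$-582377 + L{\left(1452,-1884 \right)} = -582377 + \left(\left(-2112\right) \left(-1884\right) + 430 \cdot 1452\right) = -582377 + \left(3979008 + 624360\right) = -582377 + 4603368 = 4020991$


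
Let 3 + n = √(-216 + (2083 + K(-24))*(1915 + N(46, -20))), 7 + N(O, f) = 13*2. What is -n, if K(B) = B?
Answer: 3 - √3981890 ≈ -1992.5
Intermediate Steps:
N(O, f) = 19 (N(O, f) = -7 + 13*2 = -7 + 26 = 19)
n = -3 + √3981890 (n = -3 + √(-216 + (2083 - 24)*(1915 + 19)) = -3 + √(-216 + 2059*1934) = -3 + √(-216 + 3982106) = -3 + √3981890 ≈ 1992.5)
-n = -(-3 + √3981890) = 3 - √3981890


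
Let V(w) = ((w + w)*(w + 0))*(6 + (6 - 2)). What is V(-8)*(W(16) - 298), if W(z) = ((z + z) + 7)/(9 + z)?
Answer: -1897216/5 ≈ -3.7944e+5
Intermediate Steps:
W(z) = (7 + 2*z)/(9 + z) (W(z) = (2*z + 7)/(9 + z) = (7 + 2*z)/(9 + z))
V(w) = 20*w**2 (V(w) = ((2*w)*w)*(6 + 4) = (2*w**2)*10 = 20*w**2)
V(-8)*(W(16) - 298) = (20*(-8)**2)*((7 + 2*16)/(9 + 16) - 298) = (20*64)*((7 + 32)/25 - 298) = 1280*((1/25)*39 - 298) = 1280*(39/25 - 298) = 1280*(-7411/25) = -1897216/5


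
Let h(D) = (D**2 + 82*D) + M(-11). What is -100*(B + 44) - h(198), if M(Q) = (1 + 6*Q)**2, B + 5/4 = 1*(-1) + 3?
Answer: -64140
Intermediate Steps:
B = 3/4 (B = -5/4 + (1*(-1) + 3) = -5/4 + (-1 + 3) = -5/4 + 2 = 3/4 ≈ 0.75000)
h(D) = 4225 + D**2 + 82*D (h(D) = (D**2 + 82*D) + (1 + 6*(-11))**2 = (D**2 + 82*D) + (1 - 66)**2 = (D**2 + 82*D) + (-65)**2 = (D**2 + 82*D) + 4225 = 4225 + D**2 + 82*D)
-100*(B + 44) - h(198) = -100*(3/4 + 44) - (4225 + 198**2 + 82*198) = -100*179/4 - (4225 + 39204 + 16236) = -4475 - 1*59665 = -4475 - 59665 = -64140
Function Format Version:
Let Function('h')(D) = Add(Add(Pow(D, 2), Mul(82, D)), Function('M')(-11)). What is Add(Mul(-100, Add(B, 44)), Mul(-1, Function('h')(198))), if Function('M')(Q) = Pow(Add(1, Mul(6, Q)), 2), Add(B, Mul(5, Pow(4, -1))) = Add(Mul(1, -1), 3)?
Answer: -64140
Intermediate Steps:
B = Rational(3, 4) (B = Add(Rational(-5, 4), Add(Mul(1, -1), 3)) = Add(Rational(-5, 4), Add(-1, 3)) = Add(Rational(-5, 4), 2) = Rational(3, 4) ≈ 0.75000)
Function('h')(D) = Add(4225, Pow(D, 2), Mul(82, D)) (Function('h')(D) = Add(Add(Pow(D, 2), Mul(82, D)), Pow(Add(1, Mul(6, -11)), 2)) = Add(Add(Pow(D, 2), Mul(82, D)), Pow(Add(1, -66), 2)) = Add(Add(Pow(D, 2), Mul(82, D)), Pow(-65, 2)) = Add(Add(Pow(D, 2), Mul(82, D)), 4225) = Add(4225, Pow(D, 2), Mul(82, D)))
Add(Mul(-100, Add(B, 44)), Mul(-1, Function('h')(198))) = Add(Mul(-100, Add(Rational(3, 4), 44)), Mul(-1, Add(4225, Pow(198, 2), Mul(82, 198)))) = Add(Mul(-100, Rational(179, 4)), Mul(-1, Add(4225, 39204, 16236))) = Add(-4475, Mul(-1, 59665)) = Add(-4475, -59665) = -64140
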